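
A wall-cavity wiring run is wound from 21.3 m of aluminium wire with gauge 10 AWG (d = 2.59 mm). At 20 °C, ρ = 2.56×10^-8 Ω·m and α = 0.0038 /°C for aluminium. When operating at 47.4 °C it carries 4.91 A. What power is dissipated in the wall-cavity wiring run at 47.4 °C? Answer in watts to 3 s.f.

A = π(2.59/2 mm)² = π(1.2950e-03 m)² = 5.269e-06 m²
R₍20₎ = ρL/A = (2.56×10^-8)(21.3)/(5.269e-06) = 0.1035 Ω
R₍47.4₎ = R₍20₎(1 + αΔT) = 0.1035 × (1 + 0.0038×27.4) = 0.1143 Ω
P = I²R = (4.91)² × 0.1143 = 2.75 W

2.75 W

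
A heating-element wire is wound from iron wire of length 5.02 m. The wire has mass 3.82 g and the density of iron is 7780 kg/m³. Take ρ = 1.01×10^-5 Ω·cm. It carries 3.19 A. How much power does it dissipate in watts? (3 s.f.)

52.8 W

ρ = 1.01×10^-5 Ω·cm = 1.01×10^-7 Ω·m
A = m/(density·L) = 0.00382/(7780×5.02) = 9.7809e-08 m²
R = ρL/A = (1.01×10^-7)(5.02)/(9.7809e-08) = 5.184 Ω
P = I²R = (3.19)² × 5.184 = 52.8 W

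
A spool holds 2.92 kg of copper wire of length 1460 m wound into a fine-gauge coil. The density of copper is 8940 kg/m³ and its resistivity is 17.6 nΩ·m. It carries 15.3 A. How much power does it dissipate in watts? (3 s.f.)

26900 W

ρ = 17.6 nΩ·m = 1.76×10^-8 Ω·m
A = m/(density·L) = 2.92/(8940×1460) = 2.2371e-07 m²
R = ρL/A = (1.76×10^-8)(1460)/(2.2371e-07) = 114.9 Ω
P = I²R = (15.3)² × 114.9 = 26900 W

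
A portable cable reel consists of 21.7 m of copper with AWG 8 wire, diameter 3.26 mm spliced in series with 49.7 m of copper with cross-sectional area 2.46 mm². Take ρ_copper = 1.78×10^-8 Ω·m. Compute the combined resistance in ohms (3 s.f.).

0.406 Ω

Segment 1: A = π(3.26/2 mm)² = π(1.6300e-03 m)² = 8.347e-06 m²
R₁ = ρL/A = (1.78×10^-8)(21.7)/(8.347e-06) = 0.04628 Ω
Segment 2: A = 2.46 mm² = 2.460e-06 m²
R₂ = (1.78×10^-8)(49.7)/(2.460e-06) = 0.3596 Ω
R = R₁ + R₂ = 0.406 Ω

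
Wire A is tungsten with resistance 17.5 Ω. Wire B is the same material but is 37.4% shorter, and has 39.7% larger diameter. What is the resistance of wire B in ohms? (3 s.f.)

5.61 Ω

R ∝ L/d², so R_B/R_A = (1 − 37.4/100) × (1 + 39.7/100)⁻²
= 0.626 × 0.5124 = 0.3208
R_B = 0.3208 × 17.5 = 5.61 Ω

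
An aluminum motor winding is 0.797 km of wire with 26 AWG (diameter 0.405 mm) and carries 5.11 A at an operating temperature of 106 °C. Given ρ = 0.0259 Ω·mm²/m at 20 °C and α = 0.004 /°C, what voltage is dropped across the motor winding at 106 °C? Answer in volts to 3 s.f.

ρ = 0.0259 Ω·mm²/m = 2.59×10^-8 Ω·m
A = π(0.405/2 mm)² = π(2.0250e-04 m)² = 1.288e-07 m²
R₍20₎ = ρL/A = (2.59×10^-8)(797)/(1.288e-07) = 160.2 Ω
R₍106₎ = R₍20₎(1 + αΔT) = 160.2 × (1 + 0.004×86) = 215.4 Ω
V = IR = 5.11 × 215.4 = 1100 V

1100 V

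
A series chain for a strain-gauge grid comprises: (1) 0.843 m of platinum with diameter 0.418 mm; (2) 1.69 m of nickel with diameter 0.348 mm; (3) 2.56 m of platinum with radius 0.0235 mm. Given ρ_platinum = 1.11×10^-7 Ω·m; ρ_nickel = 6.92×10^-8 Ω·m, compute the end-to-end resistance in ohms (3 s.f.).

Seg 1: A = π(d/2)² = π(2.0900e-04 m)² = 1.372e-07 m²
R_1 = (1.11×10^-7)(0.843)/(1.372e-07) = 0.6819 Ω
Seg 2: A = π(d/2)² = π(1.7400e-04 m)² = 9.511e-08 m²
R_2 = (6.92×10^-8)(1.69)/(9.511e-08) = 1.23 Ω
Seg 3: A = πr² = π(2.3500e-05 m)² = 1.735e-09 m²
R_3 = (1.11×10^-7)(2.56)/(1.735e-09) = 163.8 Ω
R_total = R_1 + R_2 + R_3 = 166 Ω

166 Ω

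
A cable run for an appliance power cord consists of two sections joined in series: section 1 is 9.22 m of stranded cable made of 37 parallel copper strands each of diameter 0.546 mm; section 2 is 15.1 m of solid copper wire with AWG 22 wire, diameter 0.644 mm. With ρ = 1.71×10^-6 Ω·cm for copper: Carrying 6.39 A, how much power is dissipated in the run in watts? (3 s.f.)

ρ = 1.71×10^-6 Ω·cm = 1.71×10^-8 Ω·m
Section 1: A_strand = π(2.7300e-04)² = 2.341e-07 m²; R₁ = ρL/(N·A_s) = (1.71×10^-8)(9.22)/(37×2.341e-07) = 0.0182 Ω
Section 2: A = π(0.644/2 mm)² = π(3.2200e-04 m)² = 3.257e-07 m²
R₂ = (1.71×10^-8)(15.1)/(3.257e-07) = 0.7927 Ω
R = R₁ + R₂ = 0.8109 Ω
P = I²R = (6.39)² × 0.8109 = 33.1 W

33.1 W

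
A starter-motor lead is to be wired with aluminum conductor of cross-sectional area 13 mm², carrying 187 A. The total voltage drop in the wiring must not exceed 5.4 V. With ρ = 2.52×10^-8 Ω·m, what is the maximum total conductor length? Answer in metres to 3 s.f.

14.9 m

A = 13 mm² = 1.300e-05 m²
L_max = V_max·A/(1·ρI) = (5.4)(1.300e-05)/(2.52×10^-8×187) = 14.9 m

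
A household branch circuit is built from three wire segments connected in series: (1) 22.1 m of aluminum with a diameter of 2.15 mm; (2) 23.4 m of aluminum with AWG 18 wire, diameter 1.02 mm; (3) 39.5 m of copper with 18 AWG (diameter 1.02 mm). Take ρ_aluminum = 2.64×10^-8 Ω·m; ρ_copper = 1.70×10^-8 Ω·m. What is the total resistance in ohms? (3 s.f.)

Seg 1: A = π(d/2)² = π(1.0750e-03 m)² = 3.631e-06 m²
R_1 = (2.64×10^-8)(22.1)/(3.631e-06) = 0.1607 Ω
Seg 2: A = π(1.02/2 mm)² = π(5.1000e-04 m)² = 8.171e-07 m²
R_2 = (2.64×10^-8)(23.4)/(8.171e-07) = 0.756 Ω
Seg 3: A = π(1.02/2 mm)² = π(5.1000e-04 m)² = 8.171e-07 m²
R_3 = (1.70×10^-8)(39.5)/(8.171e-07) = 0.8218 Ω
R_total = R_1 + R_2 + R_3 = 1.74 Ω

1.74 Ω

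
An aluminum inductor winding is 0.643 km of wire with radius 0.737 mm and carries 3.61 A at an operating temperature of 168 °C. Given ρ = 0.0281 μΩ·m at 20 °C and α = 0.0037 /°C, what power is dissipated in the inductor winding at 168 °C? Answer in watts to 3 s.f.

214 W

ρ = 0.0281 μΩ·m = 2.81×10^-8 Ω·m
A = πr² = π(7.3700e-04 m)² = 1.706e-06 m²
R₍20₎ = ρL/A = (2.81×10^-8)(643)/(1.706e-06) = 10.59 Ω
R₍168₎ = R₍20₎(1 + αΔT) = 10.59 × (1 + 0.0037×148) = 16.39 Ω
P = I²R = (3.61)² × 16.39 = 214 W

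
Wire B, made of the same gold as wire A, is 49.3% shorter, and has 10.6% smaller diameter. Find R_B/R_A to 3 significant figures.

R ∝ L/d², so R_B/R_A = (1 − 49.3/100) × (1 − 10.6/100)⁻²
= 0.507 × 1.251 = 0.634

0.634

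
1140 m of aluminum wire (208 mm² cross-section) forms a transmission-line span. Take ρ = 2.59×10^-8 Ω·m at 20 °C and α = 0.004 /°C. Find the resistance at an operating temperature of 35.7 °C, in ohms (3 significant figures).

A = 208 mm² = 2.080e-04 m²
R₍20°C₎ = ρL/A = (2.59×10^-8)(1140)/(2.080e-04) = 0.142 Ω
R = R₀(1 + αΔT) = 0.142(1 + 0.004×15.7) = 0.151 Ω

0.151 Ω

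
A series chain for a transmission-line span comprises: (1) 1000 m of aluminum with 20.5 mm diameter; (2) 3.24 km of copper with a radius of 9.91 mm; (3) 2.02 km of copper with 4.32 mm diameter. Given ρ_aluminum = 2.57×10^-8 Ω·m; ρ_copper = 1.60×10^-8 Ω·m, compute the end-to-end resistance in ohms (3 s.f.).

2.45 Ω

Seg 1: A = π(d/2)² = π(1.0250e-02 m)² = 3.301e-04 m²
R_1 = (2.57×10^-8)(1000)/(3.301e-04) = 0.07786 Ω
Seg 2: A = πr² = π(9.9100e-03 m)² = 3.085e-04 m²
R_2 = (1.60×10^-8)(3240)/(3.085e-04) = 0.168 Ω
Seg 3: A = π(d/2)² = π(2.1600e-03 m)² = 1.466e-05 m²
R_3 = (1.60×10^-8)(2020)/(1.466e-05) = 2.205 Ω
R_total = R_1 + R_2 + R_3 = 2.45 Ω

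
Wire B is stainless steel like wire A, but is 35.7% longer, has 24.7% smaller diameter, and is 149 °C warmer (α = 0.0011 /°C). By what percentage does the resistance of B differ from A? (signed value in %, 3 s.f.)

R ∝ ρL/d² with ρ ∝ (1+αΔT), so R_B/R_A = (1 + 35.7/100) × (1 − 24.7/100)⁻² × (1 + 0.0011×149)
= 1.357 × 1.764 × 1.164 = 2.785
(R_B − R_A)/R_A = 2.785 − 1 = 179%

179%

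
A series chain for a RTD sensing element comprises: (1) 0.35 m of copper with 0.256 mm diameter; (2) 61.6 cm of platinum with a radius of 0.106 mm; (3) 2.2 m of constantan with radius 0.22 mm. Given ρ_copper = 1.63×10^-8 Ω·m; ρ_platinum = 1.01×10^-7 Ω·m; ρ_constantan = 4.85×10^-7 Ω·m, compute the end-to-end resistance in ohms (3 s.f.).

Seg 1: A = π(d/2)² = π(1.2800e-04 m)² = 5.147e-08 m²
R_1 = (1.63×10^-8)(0.35)/(5.147e-08) = 0.1108 Ω
Seg 2: A = πr² = π(1.0600e-04 m)² = 3.530e-08 m²
R_2 = (1.01×10^-7)(0.616)/(3.530e-08) = 1.763 Ω
Seg 3: A = πr² = π(2.2000e-04 m)² = 1.521e-07 m²
R_3 = (4.85×10^-7)(2.2)/(1.521e-07) = 7.017 Ω
R_total = R_1 + R_2 + R_3 = 8.89 Ω

8.89 Ω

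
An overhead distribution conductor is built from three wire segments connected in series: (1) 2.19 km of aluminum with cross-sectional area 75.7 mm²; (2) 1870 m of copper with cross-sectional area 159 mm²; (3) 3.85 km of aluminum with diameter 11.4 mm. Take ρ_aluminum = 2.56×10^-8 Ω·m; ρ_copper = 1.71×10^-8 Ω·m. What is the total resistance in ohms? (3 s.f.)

1.91 Ω

Seg 1: A = 75.7 mm² = 7.570e-05 m²
R_1 = (2.56×10^-8)(2190)/(7.570e-05) = 0.7406 Ω
Seg 2: A = 159 mm² = 1.590e-04 m²
R_2 = (1.71×10^-8)(1870)/(1.590e-04) = 0.2011 Ω
Seg 3: A = π(d/2)² = π(5.7000e-03 m)² = 1.021e-04 m²
R_3 = (2.56×10^-8)(3850)/(1.021e-04) = 0.9656 Ω
R_total = R_1 + R_2 + R_3 = 1.91 Ω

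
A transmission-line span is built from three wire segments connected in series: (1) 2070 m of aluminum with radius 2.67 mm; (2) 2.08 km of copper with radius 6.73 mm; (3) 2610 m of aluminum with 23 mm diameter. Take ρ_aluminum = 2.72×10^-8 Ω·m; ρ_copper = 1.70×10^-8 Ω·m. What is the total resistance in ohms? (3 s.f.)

Seg 1: A = πr² = π(2.6700e-03 m)² = 2.240e-05 m²
R_1 = (2.72×10^-8)(2070)/(2.240e-05) = 2.514 Ω
Seg 2: A = πr² = π(6.7300e-03 m)² = 1.423e-04 m²
R_2 = (1.70×10^-8)(2080)/(1.423e-04) = 0.2485 Ω
Seg 3: A = π(d/2)² = π(1.1500e-02 m)² = 4.155e-04 m²
R_3 = (2.72×10^-8)(2610)/(4.155e-04) = 0.1709 Ω
R_total = R_1 + R_2 + R_3 = 2.93 Ω

2.93 Ω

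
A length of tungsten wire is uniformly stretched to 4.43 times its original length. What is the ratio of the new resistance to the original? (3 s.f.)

19.6

Volume constant ⇒ A' = A/k with k = 4.43. R' = ρ(kL)/(A/k) = k²R.
Factor = 19.6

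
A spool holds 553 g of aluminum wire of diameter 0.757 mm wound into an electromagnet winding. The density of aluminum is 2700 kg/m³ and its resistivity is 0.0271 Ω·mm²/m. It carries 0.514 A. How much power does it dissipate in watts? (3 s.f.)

ρ = 0.0271 Ω·mm²/m = 2.71×10^-8 Ω·m
A = π(d/2)² = π(3.7850e-04 m)² = 4.5007e-07 m²
L = m/(density·A) = 0.553/(2700×4.5007e-07) = 455.1 m
R = ρL/A = (2.71×10^-8)(455.1)/(4.5007e-07) = 27.4 Ω
P = I²R = (0.514)² × 27.4 = 7.24 W

7.24 W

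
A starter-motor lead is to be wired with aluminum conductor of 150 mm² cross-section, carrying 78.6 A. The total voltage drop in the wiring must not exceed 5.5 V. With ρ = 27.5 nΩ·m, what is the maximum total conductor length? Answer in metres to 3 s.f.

ρ = 27.5 nΩ·m = 2.75×10^-8 Ω·m
A = 150 mm² = 1.500e-04 m²
L_max = V_max·A/(1·ρI) = (5.5)(1.500e-04)/(2.75×10^-8×78.6) = 382 m

382 m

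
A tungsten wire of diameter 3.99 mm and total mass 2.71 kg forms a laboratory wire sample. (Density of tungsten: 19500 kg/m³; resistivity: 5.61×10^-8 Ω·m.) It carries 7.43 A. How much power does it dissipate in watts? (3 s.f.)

2.75 W

A = π(d/2)² = π(1.9950e-03 m)² = 1.2504e-05 m²
L = m/(density·A) = 2.71/(19500×1.2504e-05) = 11.11 m
R = ρL/A = (5.61×10^-8)(11.11)/(1.2504e-05) = 0.04987 Ω
P = I²R = (7.43)² × 0.04987 = 2.75 W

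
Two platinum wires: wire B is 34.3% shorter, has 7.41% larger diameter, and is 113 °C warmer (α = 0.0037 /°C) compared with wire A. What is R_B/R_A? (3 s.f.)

R ∝ ρL/d² with ρ ∝ (1+αΔT), so R_B/R_A = (1 − 34.3/100) × (1 + 7.41/100)⁻² × (1 + 0.0037×113)
= 0.657 × 0.8668 × 1.418 = 0.808

0.808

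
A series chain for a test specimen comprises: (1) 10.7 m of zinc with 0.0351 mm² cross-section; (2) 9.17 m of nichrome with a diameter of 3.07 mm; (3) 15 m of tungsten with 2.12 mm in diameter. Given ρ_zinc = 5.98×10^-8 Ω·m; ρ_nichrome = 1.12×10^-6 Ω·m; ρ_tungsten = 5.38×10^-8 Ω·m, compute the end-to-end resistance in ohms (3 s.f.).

19.8 Ω

Seg 1: A = 0.0351 mm² = 3.510e-08 m²
R_1 = (5.98×10^-8)(10.7)/(3.510e-08) = 18.23 Ω
Seg 2: A = π(d/2)² = π(1.5350e-03 m)² = 7.402e-06 m²
R_2 = (1.12×10^-6)(9.17)/(7.402e-06) = 1.387 Ω
Seg 3: A = π(d/2)² = π(1.0600e-03 m)² = 3.530e-06 m²
R_3 = (5.38×10^-8)(15)/(3.530e-06) = 0.2286 Ω
R_total = R_1 + R_2 + R_3 = 19.8 Ω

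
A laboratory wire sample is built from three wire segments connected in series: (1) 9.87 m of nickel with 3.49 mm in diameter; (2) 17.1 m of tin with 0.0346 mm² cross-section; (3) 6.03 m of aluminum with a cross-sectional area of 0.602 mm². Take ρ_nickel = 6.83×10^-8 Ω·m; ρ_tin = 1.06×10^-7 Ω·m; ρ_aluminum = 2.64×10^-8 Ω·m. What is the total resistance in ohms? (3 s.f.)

Seg 1: A = π(d/2)² = π(1.7450e-03 m)² = 9.566e-06 m²
R_1 = (6.83×10^-8)(9.87)/(9.566e-06) = 0.07047 Ω
Seg 2: A = 0.0346 mm² = 3.460e-08 m²
R_2 = (1.06×10^-7)(17.1)/(3.460e-08) = 52.39 Ω
Seg 3: A = 0.602 mm² = 6.020e-07 m²
R_3 = (2.64×10^-8)(6.03)/(6.020e-07) = 0.2644 Ω
R_total = R_1 + R_2 + R_3 = 52.7 Ω

52.7 Ω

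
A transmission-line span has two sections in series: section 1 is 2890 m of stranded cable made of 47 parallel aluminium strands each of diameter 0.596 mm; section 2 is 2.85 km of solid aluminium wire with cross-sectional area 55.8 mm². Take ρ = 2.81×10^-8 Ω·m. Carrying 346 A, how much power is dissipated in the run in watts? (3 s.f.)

Section 1: A_strand = π(2.9800e-04)² = 2.790e-07 m²; R₁ = ρL/(N·A_s) = (2.81×10^-8)(2890)/(47×2.790e-07) = 6.193 Ω
Section 2: A = 55.8 mm² = 5.580e-05 m²
R₂ = (2.81×10^-8)(2850)/(5.580e-05) = 1.435 Ω
R = R₁ + R₂ = 7.629 Ω
P = I²R = (346)² × 7.629 = 9.13×10^5 W

9.13×10^5 W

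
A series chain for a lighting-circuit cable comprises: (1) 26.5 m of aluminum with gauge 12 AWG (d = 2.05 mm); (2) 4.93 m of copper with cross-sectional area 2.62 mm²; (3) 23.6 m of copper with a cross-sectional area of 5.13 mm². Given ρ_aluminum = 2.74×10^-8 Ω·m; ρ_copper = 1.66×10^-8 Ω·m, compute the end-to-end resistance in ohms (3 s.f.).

0.328 Ω

Seg 1: A = π(2.05/2 mm)² = π(1.0250e-03 m)² = 3.301e-06 m²
R_1 = (2.74×10^-8)(26.5)/(3.301e-06) = 0.22 Ω
Seg 2: A = 2.62 mm² = 2.620e-06 m²
R_2 = (1.66×10^-8)(4.93)/(2.620e-06) = 0.03124 Ω
Seg 3: A = 5.13 mm² = 5.130e-06 m²
R_3 = (1.66×10^-8)(23.6)/(5.130e-06) = 0.07637 Ω
R_total = R_1 + R_2 + R_3 = 0.328 Ω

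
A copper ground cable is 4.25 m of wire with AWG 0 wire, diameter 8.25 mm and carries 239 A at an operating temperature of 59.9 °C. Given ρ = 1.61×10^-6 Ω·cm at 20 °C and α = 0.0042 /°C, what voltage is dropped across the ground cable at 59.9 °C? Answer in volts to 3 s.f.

ρ = 1.61×10^-6 Ω·cm = 1.61×10^-8 Ω·m
A = π(8.25/2 mm)² = π(4.1250e-03 m)² = 5.346e-05 m²
R₍20₎ = ρL/A = (1.61×10^-8)(4.25)/(5.346e-05) = 0.00128 Ω
R₍59.9₎ = R₍20₎(1 + αΔT) = 0.00128 × (1 + 0.0042×39.9) = 0.001495 Ω
V = IR = 239 × 0.001495 = 0.357 V

0.357 V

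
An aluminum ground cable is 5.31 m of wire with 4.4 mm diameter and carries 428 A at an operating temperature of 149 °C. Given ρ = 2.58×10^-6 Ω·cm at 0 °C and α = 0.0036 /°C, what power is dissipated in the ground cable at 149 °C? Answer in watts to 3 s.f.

2540 W

ρ = 2.58×10^-6 Ω·cm = 2.58×10^-8 Ω·m
A = π(d/2)² = π(2.2000e-03 m)² = 1.521e-05 m²
R₍0₎ = ρL/A = (2.58×10^-8)(5.31)/(1.521e-05) = 0.00901 Ω
R₍149₎ = R₍0₎(1 + αΔT) = 0.00901 × (1 + 0.0036×149) = 0.01384 Ω
P = I²R = (428)² × 0.01384 = 2540 W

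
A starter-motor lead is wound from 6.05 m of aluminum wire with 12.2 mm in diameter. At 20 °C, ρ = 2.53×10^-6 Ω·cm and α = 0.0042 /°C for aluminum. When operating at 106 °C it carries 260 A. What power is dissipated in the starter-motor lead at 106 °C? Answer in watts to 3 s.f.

ρ = 2.53×10^-6 Ω·cm = 2.53×10^-8 Ω·m
A = π(d/2)² = π(6.1000e-03 m)² = 1.169e-04 m²
R₍20₎ = ρL/A = (2.53×10^-8)(6.05)/(1.169e-04) = 0.001309 Ω
R₍106₎ = R₍20₎(1 + αΔT) = 0.001309 × (1 + 0.0042×86) = 0.001782 Ω
P = I²R = (260)² × 0.001782 = 120 W

120 W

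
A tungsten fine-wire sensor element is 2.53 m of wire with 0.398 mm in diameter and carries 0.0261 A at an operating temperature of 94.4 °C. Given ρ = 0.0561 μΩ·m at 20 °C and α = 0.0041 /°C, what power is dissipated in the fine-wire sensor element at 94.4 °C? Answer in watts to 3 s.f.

ρ = 0.0561 μΩ·m = 5.61×10^-8 Ω·m
A = π(d/2)² = π(1.9900e-04 m)² = 1.244e-07 m²
R₍20₎ = ρL/A = (5.61×10^-8)(2.53)/(1.244e-07) = 1.141 Ω
R₍94.4₎ = R₍20₎(1 + αΔT) = 1.141 × (1 + 0.0041×74.4) = 1.489 Ω
P = I²R = (0.0261)² × 1.489 = 0.00101 W

0.00101 W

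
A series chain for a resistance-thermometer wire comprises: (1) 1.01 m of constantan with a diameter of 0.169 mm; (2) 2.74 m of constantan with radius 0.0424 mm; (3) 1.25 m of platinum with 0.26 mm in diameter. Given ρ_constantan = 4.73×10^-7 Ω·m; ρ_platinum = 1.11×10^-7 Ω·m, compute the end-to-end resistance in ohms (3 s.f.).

Seg 1: A = π(d/2)² = π(8.4500e-05 m)² = 2.243e-08 m²
R_1 = (4.73×10^-7)(1.01)/(2.243e-08) = 21.3 Ω
Seg 2: A = πr² = π(4.2400e-05 m)² = 5.648e-09 m²
R_2 = (4.73×10^-7)(2.74)/(5.648e-09) = 229.5 Ω
Seg 3: A = π(d/2)² = π(1.3000e-04 m)² = 5.309e-08 m²
R_3 = (1.11×10^-7)(1.25)/(5.309e-08) = 2.613 Ω
R_total = R_1 + R_2 + R_3 = 253 Ω

253 Ω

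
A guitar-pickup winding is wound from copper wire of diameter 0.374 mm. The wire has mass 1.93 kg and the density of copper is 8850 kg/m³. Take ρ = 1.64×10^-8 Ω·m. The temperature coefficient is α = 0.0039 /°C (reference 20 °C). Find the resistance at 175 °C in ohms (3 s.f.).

A = π(d/2)² = π(1.8700e-04 m)² = 1.0986e-07 m²
L = m/(density·A) = 1.93/(8850×1.0986e-07) = 1985 m
R = ρL/A = (1.64×10^-8)(1985)/(1.0986e-07) = 296.3 Ω
R(175 °C) = 296.3 × (1 + 0.0039×155) = 475 Ω

475 Ω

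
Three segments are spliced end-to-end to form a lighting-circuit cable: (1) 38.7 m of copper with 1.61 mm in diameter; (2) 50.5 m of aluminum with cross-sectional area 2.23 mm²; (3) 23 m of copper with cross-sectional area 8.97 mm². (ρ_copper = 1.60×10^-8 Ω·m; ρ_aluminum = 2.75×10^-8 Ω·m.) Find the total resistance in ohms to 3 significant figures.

0.968 Ω

Seg 1: A = π(d/2)² = π(8.0500e-04 m)² = 2.036e-06 m²
R_1 = (1.60×10^-8)(38.7)/(2.036e-06) = 0.3042 Ω
Seg 2: A = 2.23 mm² = 2.230e-06 m²
R_2 = (2.75×10^-8)(50.5)/(2.230e-06) = 0.6228 Ω
Seg 3: A = 8.97 mm² = 8.970e-06 m²
R_3 = (1.60×10^-8)(23)/(8.970e-06) = 0.04103 Ω
R_total = R_1 + R_2 + R_3 = 0.968 Ω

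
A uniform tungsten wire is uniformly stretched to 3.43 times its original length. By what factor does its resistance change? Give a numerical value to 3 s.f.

Volume constant ⇒ A' = A/k with k = 3.43. R' = ρ(kL)/(A/k) = k²R.
Factor = 11.8

11.8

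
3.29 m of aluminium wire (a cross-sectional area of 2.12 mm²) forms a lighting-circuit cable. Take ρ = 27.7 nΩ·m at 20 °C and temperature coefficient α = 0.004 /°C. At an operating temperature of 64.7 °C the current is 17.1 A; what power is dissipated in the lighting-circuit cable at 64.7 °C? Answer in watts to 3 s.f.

14.8 W

ρ = 27.7 nΩ·m = 2.77×10^-8 Ω·m
A = 2.12 mm² = 2.120e-06 m²
R₍20₎ = ρL/A = (2.77×10^-8)(3.29)/(2.120e-06) = 0.04299 Ω
R₍64.7₎ = R₍20₎(1 + αΔT) = 0.04299 × (1 + 0.004×44.7) = 0.05067 Ω
P = I²R = (17.1)² × 0.05067 = 14.8 W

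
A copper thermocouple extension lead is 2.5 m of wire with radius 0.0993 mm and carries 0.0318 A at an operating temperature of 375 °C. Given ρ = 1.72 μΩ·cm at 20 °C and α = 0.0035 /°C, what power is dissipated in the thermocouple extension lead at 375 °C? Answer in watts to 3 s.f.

0.00315 W

ρ = 1.72 μΩ·cm = 1.72×10^-8 Ω·m
A = πr² = π(9.9300e-05 m)² = 3.098e-08 m²
R₍20₎ = ρL/A = (1.72×10^-8)(2.5)/(3.098e-08) = 1.388 Ω
R₍375₎ = R₍20₎(1 + αΔT) = 1.388 × (1 + 0.0035×355) = 3.113 Ω
P = I²R = (0.0318)² × 3.113 = 0.00315 W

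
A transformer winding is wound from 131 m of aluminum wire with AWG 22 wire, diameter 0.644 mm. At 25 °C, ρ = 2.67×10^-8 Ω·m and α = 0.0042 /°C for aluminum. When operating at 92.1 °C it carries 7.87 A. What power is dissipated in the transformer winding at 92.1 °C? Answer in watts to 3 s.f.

853 W

A = π(0.644/2 mm)² = π(3.2200e-04 m)² = 3.257e-07 m²
R₍25₎ = ρL/A = (2.67×10^-8)(131)/(3.257e-07) = 10.74 Ω
R₍92.1₎ = R₍25₎(1 + αΔT) = 10.74 × (1 + 0.0042×67.1) = 13.76 Ω
P = I²R = (7.87)² × 13.76 = 853 W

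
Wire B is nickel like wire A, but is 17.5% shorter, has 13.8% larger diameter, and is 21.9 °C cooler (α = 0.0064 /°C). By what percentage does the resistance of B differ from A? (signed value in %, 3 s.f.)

-45.2%

R ∝ ρL/d² with ρ ∝ (1+αΔT), so R_B/R_A = (1 − 17.5/100) × (1 + 13.8/100)⁻² × (1 − 0.0064×21.9)
= 0.825 × 0.7722 × 0.8598 = 0.5478
(R_B − R_A)/R_A = 0.5478 − 1 = -45.2%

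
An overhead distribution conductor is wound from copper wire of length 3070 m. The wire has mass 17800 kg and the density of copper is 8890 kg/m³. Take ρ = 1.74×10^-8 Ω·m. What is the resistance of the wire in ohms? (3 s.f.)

0.0819 Ω

A = m/(density·L) = 17800/(8890×3070) = 6.5220e-04 m²
R = ρL/A = (1.74×10^-8)(3070)/(6.5220e-04) = 0.0819 Ω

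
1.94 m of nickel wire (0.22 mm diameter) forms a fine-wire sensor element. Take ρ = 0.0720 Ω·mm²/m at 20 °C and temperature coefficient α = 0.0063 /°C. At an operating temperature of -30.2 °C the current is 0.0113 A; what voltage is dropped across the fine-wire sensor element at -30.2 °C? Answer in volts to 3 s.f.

ρ = 0.0720 Ω·mm²/m = 7.20×10^-8 Ω·m
A = π(d/2)² = π(1.1000e-04 m)² = 3.801e-08 m²
R₍20₎ = ρL/A = (7.20×10^-8)(1.94)/(3.801e-08) = 3.675 Ω
R₍-30.2₎ = R₍20₎(1 + αΔT) = 3.675 × (1 + 0.0063×-50.2) = 2.512 Ω
V = IR = 0.0113 × 2.512 = 0.0284 V

0.0284 V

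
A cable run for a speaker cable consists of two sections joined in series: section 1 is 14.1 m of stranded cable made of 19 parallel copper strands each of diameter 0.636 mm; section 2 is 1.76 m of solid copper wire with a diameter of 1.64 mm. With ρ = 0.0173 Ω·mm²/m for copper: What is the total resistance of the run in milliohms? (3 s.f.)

ρ = 0.0173 Ω·mm²/m = 1.73×10^-8 Ω·m
Section 1: A_strand = π(3.1800e-04)² = 3.177e-07 m²; R₁ = ρL/(N·A_s) = (1.73×10^-8)(14.1)/(19×3.177e-07) = 0.04041 Ω
Section 2: A = π(d/2)² = π(8.2000e-04 m)² = 2.112e-06 m²
R₂ = (1.73×10^-8)(1.76)/(2.112e-06) = 0.01441 Ω
R = R₁ + R₂ = 54.8 mΩ

54.8 mΩ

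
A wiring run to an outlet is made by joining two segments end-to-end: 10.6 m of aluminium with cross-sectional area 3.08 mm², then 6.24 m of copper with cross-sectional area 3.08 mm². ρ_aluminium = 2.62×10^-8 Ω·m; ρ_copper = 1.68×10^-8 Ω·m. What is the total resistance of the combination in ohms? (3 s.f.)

Segment 1: A = 3.08 mm² = 3.080e-06 m²
R₁ = ρL/A = (2.62×10^-8)(10.6)/(3.080e-06) = 0.09017 Ω
R₂ = (1.68×10^-8)(6.24)/(3.080e-06) = 0.03404 Ω
R = R₁ + R₂ = 0.124 Ω

0.124 Ω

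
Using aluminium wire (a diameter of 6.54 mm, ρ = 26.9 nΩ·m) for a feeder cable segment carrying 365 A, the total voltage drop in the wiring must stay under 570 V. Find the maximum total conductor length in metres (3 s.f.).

1950 m

ρ = 26.9 nΩ·m = 2.69×10^-8 Ω·m
A = π(d/2)² = π(3.2700e-03 m)² = 3.359e-05 m²
L_max = V_max·A/(1·ρI) = (570)(3.359e-05)/(2.69×10^-8×365) = 1950 m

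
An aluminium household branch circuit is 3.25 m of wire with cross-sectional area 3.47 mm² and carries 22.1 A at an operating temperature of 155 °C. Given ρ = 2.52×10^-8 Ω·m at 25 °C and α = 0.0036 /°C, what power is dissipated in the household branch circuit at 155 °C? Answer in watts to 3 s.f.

A = 3.47 mm² = 3.470e-06 m²
R₍25₎ = ρL/A = (2.52×10^-8)(3.25)/(3.470e-06) = 0.0236 Ω
R₍155₎ = R₍25₎(1 + αΔT) = 0.0236 × (1 + 0.0036×130) = 0.03465 Ω
P = I²R = (22.1)² × 0.03465 = 16.9 W

16.9 W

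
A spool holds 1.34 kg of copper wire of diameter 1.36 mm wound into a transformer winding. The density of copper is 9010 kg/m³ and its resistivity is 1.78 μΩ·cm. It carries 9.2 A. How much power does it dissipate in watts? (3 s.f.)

106 W

ρ = 1.78 μΩ·cm = 1.78×10^-8 Ω·m
A = π(d/2)² = π(6.8000e-04 m)² = 1.4527e-06 m²
L = m/(density·A) = 1.34/(9010×1.4527e-06) = 102.4 m
R = ρL/A = (1.78×10^-8)(102.4)/(1.4527e-06) = 1.254 Ω
P = I²R = (9.2)² × 1.254 = 106 W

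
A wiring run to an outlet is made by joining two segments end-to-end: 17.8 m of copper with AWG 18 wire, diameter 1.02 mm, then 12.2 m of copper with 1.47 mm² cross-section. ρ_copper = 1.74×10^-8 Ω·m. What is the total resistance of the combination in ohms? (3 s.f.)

0.523 Ω

Segment 1: A = π(1.02/2 mm)² = π(5.1000e-04 m)² = 8.171e-07 m²
R₁ = ρL/A = (1.74×10^-8)(17.8)/(8.171e-07) = 0.379 Ω
Segment 2: A = 1.47 mm² = 1.470e-06 m²
R₂ = (1.74×10^-8)(12.2)/(1.470e-06) = 0.1444 Ω
R = R₁ + R₂ = 0.523 Ω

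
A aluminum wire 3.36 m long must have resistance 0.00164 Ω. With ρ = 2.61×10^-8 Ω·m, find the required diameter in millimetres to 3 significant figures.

A = ρL/R = (2.61×10^-8)(3.36)/(0.00164) = 5.347e-05 m²
d = 2√(A/π) = 8.251e-03 m = 8.25 mm

8.25 mm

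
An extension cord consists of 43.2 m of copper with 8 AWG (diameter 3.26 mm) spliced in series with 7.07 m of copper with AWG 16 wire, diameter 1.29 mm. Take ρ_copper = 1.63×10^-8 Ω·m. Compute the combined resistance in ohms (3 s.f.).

0.173 Ω

Segment 1: A = π(3.26/2 mm)² = π(1.6300e-03 m)² = 8.347e-06 m²
R₁ = ρL/A = (1.63×10^-8)(43.2)/(8.347e-06) = 0.08436 Ω
Segment 2: A = π(1.29/2 mm)² = π(6.4500e-04 m)² = 1.307e-06 m²
R₂ = (1.63×10^-8)(7.07)/(1.307e-06) = 0.08817 Ω
R = R₁ + R₂ = 0.173 Ω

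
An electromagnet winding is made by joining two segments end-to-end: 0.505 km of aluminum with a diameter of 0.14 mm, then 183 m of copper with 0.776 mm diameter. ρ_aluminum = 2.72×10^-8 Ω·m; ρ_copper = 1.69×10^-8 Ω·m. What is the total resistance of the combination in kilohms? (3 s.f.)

Segment 1: A = π(d/2)² = π(7.0000e-05 m)² = 1.539e-08 m²
R₁ = ρL/A = (2.72×10^-8)(505)/(1.539e-08) = 892.3 Ω
Segment 2: A = π(d/2)² = π(3.8800e-04 m)² = 4.729e-07 m²
R₂ = (1.69×10^-8)(183)/(4.729e-07) = 6.539 Ω
R = R₁ + R₂ = 0.899 kΩ

0.899 kΩ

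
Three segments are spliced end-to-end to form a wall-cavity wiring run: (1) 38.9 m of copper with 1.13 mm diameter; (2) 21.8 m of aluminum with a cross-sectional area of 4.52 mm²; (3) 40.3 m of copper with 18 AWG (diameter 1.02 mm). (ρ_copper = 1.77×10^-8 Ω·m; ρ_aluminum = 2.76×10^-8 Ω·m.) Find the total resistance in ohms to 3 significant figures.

1.69 Ω

Seg 1: A = π(d/2)² = π(5.6500e-04 m)² = 1.003e-06 m²
R_1 = (1.77×10^-8)(38.9)/(1.003e-06) = 0.6866 Ω
Seg 2: A = 4.52 mm² = 4.520e-06 m²
R_2 = (2.76×10^-8)(21.8)/(4.520e-06) = 0.1331 Ω
Seg 3: A = π(1.02/2 mm)² = π(5.1000e-04 m)² = 8.171e-07 m²
R_3 = (1.77×10^-8)(40.3)/(8.171e-07) = 0.8729 Ω
R_total = R_1 + R_2 + R_3 = 1.69 Ω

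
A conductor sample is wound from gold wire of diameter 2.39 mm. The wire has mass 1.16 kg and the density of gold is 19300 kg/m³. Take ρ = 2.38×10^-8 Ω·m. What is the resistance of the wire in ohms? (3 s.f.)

0.0711 Ω

A = π(d/2)² = π(1.1950e-03 m)² = 4.4863e-06 m²
L = m/(density·A) = 1.16/(19300×4.4863e-06) = 13.4 m
R = ρL/A = (2.38×10^-8)(13.4)/(4.4863e-06) = 0.0711 Ω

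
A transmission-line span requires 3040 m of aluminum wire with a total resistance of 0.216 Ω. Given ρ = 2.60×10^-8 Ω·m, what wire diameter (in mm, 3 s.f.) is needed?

21.6 mm

A = ρL/R = (2.60×10^-8)(3040)/(0.216) = 3.659e-04 m²
d = 2√(A/π) = 2.158e-02 m = 21.6 mm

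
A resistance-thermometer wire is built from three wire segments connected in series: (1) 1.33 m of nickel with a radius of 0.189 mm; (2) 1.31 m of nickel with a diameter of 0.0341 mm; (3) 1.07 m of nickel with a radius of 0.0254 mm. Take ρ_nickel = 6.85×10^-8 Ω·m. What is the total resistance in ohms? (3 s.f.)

Seg 1: A = πr² = π(1.8900e-04 m)² = 1.122e-07 m²
R_1 = (6.85×10^-8)(1.33)/(1.122e-07) = 0.8118 Ω
Seg 2: A = π(d/2)² = π(1.7050e-05 m)² = 9.133e-10 m²
R_2 = (6.85×10^-8)(1.31)/(9.133e-10) = 98.26 Ω
Seg 3: A = πr² = π(2.5400e-05 m)² = 2.027e-09 m²
R_3 = (6.85×10^-8)(1.07)/(2.027e-09) = 36.16 Ω
R_total = R_1 + R_2 + R_3 = 135 Ω

135 Ω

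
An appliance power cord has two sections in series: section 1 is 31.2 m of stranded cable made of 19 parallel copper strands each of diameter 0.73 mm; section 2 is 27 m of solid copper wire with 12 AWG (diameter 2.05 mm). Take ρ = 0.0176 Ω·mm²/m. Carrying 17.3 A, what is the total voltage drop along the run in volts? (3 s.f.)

3.69 V

ρ = 0.0176 Ω·mm²/m = 1.76×10^-8 Ω·m
Section 1: A_strand = π(3.6500e-04)² = 4.185e-07 m²; R₁ = ρL/(N·A_s) = (1.76×10^-8)(31.2)/(19×4.185e-07) = 0.06905 Ω
Section 2: A = π(2.05/2 mm)² = π(1.0250e-03 m)² = 3.301e-06 m²
R₂ = (1.76×10^-8)(27)/(3.301e-06) = 0.144 Ω
R = R₁ + R₂ = 0.213 Ω
V = IR = 17.3 × 0.213 = 3.69 V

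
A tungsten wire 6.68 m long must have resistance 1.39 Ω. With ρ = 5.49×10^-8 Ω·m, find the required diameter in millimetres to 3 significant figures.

0.580 mm

A = ρL/R = (5.49×10^-8)(6.68)/(1.39) = 2.638e-07 m²
d = 2√(A/π) = 5.796e-04 m = 0.580 mm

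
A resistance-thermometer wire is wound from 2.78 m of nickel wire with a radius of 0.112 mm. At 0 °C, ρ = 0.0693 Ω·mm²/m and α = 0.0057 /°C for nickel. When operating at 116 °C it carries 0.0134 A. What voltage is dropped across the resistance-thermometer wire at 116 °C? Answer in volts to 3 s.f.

0.109 V

ρ = 0.0693 Ω·mm²/m = 6.93×10^-8 Ω·m
A = πr² = π(1.1200e-04 m)² = 3.941e-08 m²
R₍0₎ = ρL/A = (6.93×10^-8)(2.78)/(3.941e-08) = 4.889 Ω
R₍116₎ = R₍0₎(1 + αΔT) = 4.889 × (1 + 0.0057×116) = 8.121 Ω
V = IR = 0.0134 × 8.121 = 0.109 V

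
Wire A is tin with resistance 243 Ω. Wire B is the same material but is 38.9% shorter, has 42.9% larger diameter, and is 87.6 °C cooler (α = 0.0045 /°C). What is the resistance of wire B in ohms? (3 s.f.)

R ∝ ρL/d² with ρ ∝ (1+αΔT), so R_B/R_A = (1 − 38.9/100) × (1 + 42.9/100)⁻² × (1 − 0.0045×87.6)
= 0.611 × 0.4897 × 0.6058 = 0.1813
R_B = 0.1813 × 243 = 44.0 Ω

44.0 Ω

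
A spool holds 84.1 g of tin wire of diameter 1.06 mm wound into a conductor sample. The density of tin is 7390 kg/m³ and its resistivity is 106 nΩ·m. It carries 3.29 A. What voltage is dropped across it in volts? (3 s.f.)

5.10 V

ρ = 106 nΩ·m = 1.06×10^-7 Ω·m
A = π(d/2)² = π(5.3000e-04 m)² = 8.8247e-07 m²
L = m/(density·A) = 0.0841/(7390×8.8247e-07) = 12.9 m
R = ρL/A = (1.06×10^-7)(12.9)/(8.8247e-07) = 1.549 Ω
V = IR = 3.29 × 1.549 = 5.10 V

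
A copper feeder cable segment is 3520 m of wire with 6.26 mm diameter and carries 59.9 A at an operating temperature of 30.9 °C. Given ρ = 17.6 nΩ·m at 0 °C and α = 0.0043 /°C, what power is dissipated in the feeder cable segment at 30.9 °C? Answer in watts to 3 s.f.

ρ = 17.6 nΩ·m = 1.76×10^-8 Ω·m
A = π(d/2)² = π(3.1300e-03 m)² = 3.078e-05 m²
R₍0₎ = ρL/A = (1.76×10^-8)(3520)/(3.078e-05) = 2.013 Ω
R₍30.9₎ = R₍0₎(1 + αΔT) = 2.013 × (1 + 0.0043×30.9) = 2.28 Ω
P = I²R = (59.9)² × 2.28 = 8180 W

8180 W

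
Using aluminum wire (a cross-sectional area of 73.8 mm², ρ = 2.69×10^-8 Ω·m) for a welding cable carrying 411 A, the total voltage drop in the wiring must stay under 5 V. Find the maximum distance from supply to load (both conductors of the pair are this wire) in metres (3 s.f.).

16.7 m

A = 73.8 mm² = 7.380e-05 m²
L_max = V_max·A/(2·ρI) = (5)(7.380e-05)/(2×2.69×10^-8×411) = 16.7 m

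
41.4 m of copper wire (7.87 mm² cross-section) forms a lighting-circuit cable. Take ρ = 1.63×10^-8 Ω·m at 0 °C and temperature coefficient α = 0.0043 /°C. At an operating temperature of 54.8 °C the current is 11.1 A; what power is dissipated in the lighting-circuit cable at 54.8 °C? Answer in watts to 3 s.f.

13.1 W

A = 7.87 mm² = 7.870e-06 m²
R₍0₎ = ρL/A = (1.63×10^-8)(41.4)/(7.870e-06) = 0.08575 Ω
R₍54.8₎ = R₍0₎(1 + αΔT) = 0.08575 × (1 + 0.0043×54.8) = 0.106 Ω
P = I²R = (11.1)² × 0.106 = 13.1 W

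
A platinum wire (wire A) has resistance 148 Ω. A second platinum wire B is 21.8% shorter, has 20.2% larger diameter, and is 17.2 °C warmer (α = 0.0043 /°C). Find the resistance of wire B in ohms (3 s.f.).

86.0 Ω

R ∝ ρL/d² with ρ ∝ (1+αΔT), so R_B/R_A = (1 − 21.8/100) × (1 + 20.2/100)⁻² × (1 + 0.0043×17.2)
= 0.782 × 0.6921 × 1.074 = 0.5813
R_B = 0.5813 × 148 = 86.0 Ω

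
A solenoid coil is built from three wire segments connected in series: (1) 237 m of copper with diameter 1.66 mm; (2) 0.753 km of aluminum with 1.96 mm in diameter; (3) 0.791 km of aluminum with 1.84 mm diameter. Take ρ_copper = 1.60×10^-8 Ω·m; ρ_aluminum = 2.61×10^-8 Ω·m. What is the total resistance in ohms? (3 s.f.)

16.0 Ω

Seg 1: A = π(d/2)² = π(8.3000e-04 m)² = 2.164e-06 m²
R_1 = (1.60×10^-8)(237)/(2.164e-06) = 1.752 Ω
Seg 2: A = π(d/2)² = π(9.8000e-04 m)² = 3.017e-06 m²
R_2 = (2.61×10^-8)(753)/(3.017e-06) = 6.514 Ω
Seg 3: A = π(d/2)² = π(9.2000e-04 m)² = 2.659e-06 m²
R_3 = (2.61×10^-8)(791)/(2.659e-06) = 7.764 Ω
R_total = R_1 + R_2 + R_3 = 16.0 Ω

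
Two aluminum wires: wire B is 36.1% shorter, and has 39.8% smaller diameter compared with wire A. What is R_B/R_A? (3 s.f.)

R ∝ L/d², so R_B/R_A = (1 − 36.1/100) × (1 − 39.8/100)⁻²
= 0.639 × 2.759 = 1.76

1.76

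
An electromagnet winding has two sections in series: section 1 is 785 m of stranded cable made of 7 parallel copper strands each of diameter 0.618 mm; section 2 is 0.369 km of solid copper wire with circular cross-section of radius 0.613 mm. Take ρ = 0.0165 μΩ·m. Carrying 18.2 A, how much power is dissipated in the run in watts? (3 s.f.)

3750 W

ρ = 0.0165 μΩ·m = 1.65×10^-8 Ω·m
Section 1: A_strand = π(3.0900e-04)² = 3.000e-07 m²; R₁ = ρL/(N·A_s) = (1.65×10^-8)(785)/(7×3.000e-07) = 6.169 Ω
Section 2: A = πr² = π(6.1300e-04 m)² = 1.181e-06 m²
R₂ = (1.65×10^-8)(369)/(1.181e-06) = 5.158 Ω
R = R₁ + R₂ = 11.33 Ω
P = I²R = (18.2)² × 11.33 = 3750 W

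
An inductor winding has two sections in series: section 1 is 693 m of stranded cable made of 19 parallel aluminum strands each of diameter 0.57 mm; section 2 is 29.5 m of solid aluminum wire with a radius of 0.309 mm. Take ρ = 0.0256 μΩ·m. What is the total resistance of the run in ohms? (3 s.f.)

ρ = 0.0256 μΩ·m = 2.56×10^-8 Ω·m
Section 1: A_strand = π(2.8500e-04)² = 2.552e-07 m²; R₁ = ρL/(N·A_s) = (2.56×10^-8)(693)/(19×2.552e-07) = 3.659 Ω
Section 2: A = πr² = π(3.0900e-04 m)² = 3.000e-07 m²
R₂ = (2.56×10^-8)(29.5)/(3.000e-07) = 2.518 Ω
R = R₁ + R₂ = 6.18 Ω

6.18 Ω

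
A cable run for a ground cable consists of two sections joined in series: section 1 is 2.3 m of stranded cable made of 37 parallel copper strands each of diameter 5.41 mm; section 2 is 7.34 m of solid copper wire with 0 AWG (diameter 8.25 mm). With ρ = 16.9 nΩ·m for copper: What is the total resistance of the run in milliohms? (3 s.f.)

2.37 mΩ

ρ = 16.9 nΩ·m = 1.69×10^-8 Ω·m
Section 1: A_strand = π(2.7050e-03)² = 2.299e-05 m²; R₁ = ρL/(N·A_s) = (1.69×10^-8)(2.3)/(37×2.299e-05) = 4.570×10^-5 Ω
Section 2: A = π(8.25/2 mm)² = π(4.1250e-03 m)² = 5.346e-05 m²
R₂ = (1.69×10^-8)(7.34)/(5.346e-05) = 0.002321 Ω
R = R₁ + R₂ = 2.37 mΩ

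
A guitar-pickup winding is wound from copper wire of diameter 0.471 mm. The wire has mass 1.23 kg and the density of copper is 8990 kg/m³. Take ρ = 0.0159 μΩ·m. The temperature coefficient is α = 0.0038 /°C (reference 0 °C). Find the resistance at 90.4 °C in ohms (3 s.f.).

96.3 Ω

ρ = 0.0159 μΩ·m = 1.59×10^-8 Ω·m
A = π(d/2)² = π(2.3550e-04 m)² = 1.7423e-07 m²
L = m/(density·A) = 1.23/(8990×1.7423e-07) = 785.3 m
R = ρL/A = (1.59×10^-8)(785.3)/(1.7423e-07) = 71.66 Ω
R(90.4 °C) = 71.66 × (1 + 0.0038×90.4) = 96.3 Ω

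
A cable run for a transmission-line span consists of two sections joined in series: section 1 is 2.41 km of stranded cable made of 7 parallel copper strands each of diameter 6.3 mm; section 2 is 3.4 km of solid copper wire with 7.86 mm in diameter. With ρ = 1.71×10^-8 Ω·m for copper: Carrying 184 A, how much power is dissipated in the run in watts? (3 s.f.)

Section 1: A_strand = π(3.1500e-03)² = 3.117e-05 m²; R₁ = ρL/(N·A_s) = (1.71×10^-8)(2410)/(7×3.117e-05) = 0.1889 Ω
Section 2: A = π(d/2)² = π(3.9300e-03 m)² = 4.852e-05 m²
R₂ = (1.71×10^-8)(3400)/(4.852e-05) = 1.198 Ω
R = R₁ + R₂ = 1.387 Ω
P = I²R = (184)² × 1.387 = 47000 W

47000 W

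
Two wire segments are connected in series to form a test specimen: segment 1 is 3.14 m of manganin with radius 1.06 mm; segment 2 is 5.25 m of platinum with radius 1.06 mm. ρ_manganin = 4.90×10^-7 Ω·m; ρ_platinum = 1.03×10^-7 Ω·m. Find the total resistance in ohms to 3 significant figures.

0.589 Ω

Segment 1: A = πr² = π(1.0600e-03 m)² = 3.530e-06 m²
R₁ = ρL/A = (4.90×10^-7)(3.14)/(3.530e-06) = 0.4359 Ω
R₂ = (1.03×10^-7)(5.25)/(3.530e-06) = 0.1532 Ω
R = R₁ + R₂ = 0.589 Ω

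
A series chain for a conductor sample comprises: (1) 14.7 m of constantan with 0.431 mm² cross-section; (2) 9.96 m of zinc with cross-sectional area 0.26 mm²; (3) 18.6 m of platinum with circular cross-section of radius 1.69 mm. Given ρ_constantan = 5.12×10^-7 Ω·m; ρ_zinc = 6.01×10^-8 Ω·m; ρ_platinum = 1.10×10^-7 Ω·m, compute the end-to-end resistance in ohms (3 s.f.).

Seg 1: A = 0.431 mm² = 4.310e-07 m²
R_1 = (5.12×10^-7)(14.7)/(4.310e-07) = 17.46 Ω
Seg 2: A = 0.26 mm² = 2.600e-07 m²
R_2 = (6.01×10^-8)(9.96)/(2.600e-07) = 2.302 Ω
Seg 3: A = πr² = π(1.6900e-03 m)² = 8.973e-06 m²
R_3 = (1.10×10^-7)(18.6)/(8.973e-06) = 0.228 Ω
R_total = R_1 + R_2 + R_3 = 20.0 Ω

20.0 Ω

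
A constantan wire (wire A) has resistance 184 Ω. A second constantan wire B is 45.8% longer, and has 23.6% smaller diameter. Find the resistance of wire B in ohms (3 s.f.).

R ∝ L/d², so R_B/R_A = (1 + 45.8/100) × (1 − 23.6/100)⁻²
= 1.458 × 1.713 = 2.498
R_B = 2.498 × 184 = 460 Ω

460 Ω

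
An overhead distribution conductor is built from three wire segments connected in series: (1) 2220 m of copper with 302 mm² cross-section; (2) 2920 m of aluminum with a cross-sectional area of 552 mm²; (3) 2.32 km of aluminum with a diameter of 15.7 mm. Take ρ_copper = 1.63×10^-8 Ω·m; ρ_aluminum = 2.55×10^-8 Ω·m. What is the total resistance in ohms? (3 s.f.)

Seg 1: A = 302 mm² = 3.020e-04 m²
R_1 = (1.63×10^-8)(2220)/(3.020e-04) = 0.1198 Ω
Seg 2: A = 552 mm² = 5.520e-04 m²
R_2 = (2.55×10^-8)(2920)/(5.520e-04) = 0.1349 Ω
Seg 3: A = π(d/2)² = π(7.8500e-03 m)² = 1.936e-04 m²
R_3 = (2.55×10^-8)(2320)/(1.936e-04) = 0.3056 Ω
R_total = R_1 + R_2 + R_3 = 0.560 Ω

0.560 Ω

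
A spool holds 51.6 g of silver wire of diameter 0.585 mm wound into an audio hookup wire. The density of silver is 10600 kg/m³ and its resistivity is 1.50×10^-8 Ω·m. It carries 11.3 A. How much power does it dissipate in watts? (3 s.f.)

A = π(d/2)² = π(2.9250e-04 m)² = 2.6878e-07 m²
L = m/(density·A) = 0.0516/(10600×2.6878e-07) = 18.11 m
R = ρL/A = (1.50×10^-8)(18.11)/(2.6878e-07) = 1.011 Ω
P = I²R = (11.3)² × 1.011 = 129 W

129 W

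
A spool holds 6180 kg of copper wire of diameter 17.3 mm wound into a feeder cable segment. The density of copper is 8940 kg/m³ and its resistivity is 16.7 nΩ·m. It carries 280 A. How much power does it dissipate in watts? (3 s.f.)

ρ = 16.7 nΩ·m = 1.67×10^-8 Ω·m
A = π(d/2)² = π(8.6500e-03 m)² = 2.3506e-04 m²
L = m/(density·A) = 6180/(8940×2.3506e-04) = 2941 m
R = ρL/A = (1.67×10^-8)(2941)/(2.3506e-04) = 0.2089 Ω
P = I²R = (280)² × 0.2089 = 16400 W

16400 W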